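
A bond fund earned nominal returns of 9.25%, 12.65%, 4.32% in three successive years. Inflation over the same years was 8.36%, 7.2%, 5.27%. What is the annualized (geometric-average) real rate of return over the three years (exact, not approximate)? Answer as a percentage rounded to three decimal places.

Compound the nominal returns: 1.0925 × 1.1265 × 1.0432 = 1.28386754.
Compound inflation: 1.0836 × 1.0720 × 1.0527 = 1.22283653.
Deflate: 1.28386754 / 1.22283653 = 1.04990938.
Annualized real rate = 1.04990938^(1/3) − 1 = 1.6367% → 1.637%.

1.637%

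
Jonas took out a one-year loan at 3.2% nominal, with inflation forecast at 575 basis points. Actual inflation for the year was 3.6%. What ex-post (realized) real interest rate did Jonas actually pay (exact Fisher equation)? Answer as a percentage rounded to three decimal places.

-0.386%

Ex-post: (1 + 0.0320)/(1 + 0.0360) − 1 = -0.3861%
So the realized real rate is -0.386%.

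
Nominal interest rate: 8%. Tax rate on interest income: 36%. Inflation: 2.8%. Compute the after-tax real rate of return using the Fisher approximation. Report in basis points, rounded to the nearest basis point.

232 basis points

After-tax nominal return = 8% × (1 − 0.36) = 5.1200%.
r ≈ 5.1200% − 2.8% → 232 basis points.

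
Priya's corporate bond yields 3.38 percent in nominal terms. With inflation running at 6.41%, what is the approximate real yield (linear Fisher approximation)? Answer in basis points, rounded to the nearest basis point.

r ≈ i − π = 3.38% − 6.41% = -303 basis points.

-303 basis points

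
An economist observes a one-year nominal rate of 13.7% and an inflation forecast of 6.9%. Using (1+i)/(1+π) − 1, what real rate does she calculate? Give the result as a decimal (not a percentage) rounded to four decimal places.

1 + r = 1.13700 / 1.06900 = 1.063611
r = 1.063611 − 1 = 6.3611%, i.e. 0.0636.

0.0636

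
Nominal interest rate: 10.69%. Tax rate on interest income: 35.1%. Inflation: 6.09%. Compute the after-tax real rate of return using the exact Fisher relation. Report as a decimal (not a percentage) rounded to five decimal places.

0.00799

After-tax nominal return = 10.69% × (1 − 0.351) = 6.93781%.
1 + r = 1.0693781 / 1.06090 = 1.007991
After-tax real rate = 1.007991 − 1 → 0.00799.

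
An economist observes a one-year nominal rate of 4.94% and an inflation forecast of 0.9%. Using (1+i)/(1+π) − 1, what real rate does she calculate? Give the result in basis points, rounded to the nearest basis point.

400 basis points

By the Fisher identity, 1 + r = (1 + i)/(1 + π).
1 + r = 1.04940 / 1.00900 = 1.040040
r = 1.040040 − 1 = 4.0040%, i.e. 400 basis points.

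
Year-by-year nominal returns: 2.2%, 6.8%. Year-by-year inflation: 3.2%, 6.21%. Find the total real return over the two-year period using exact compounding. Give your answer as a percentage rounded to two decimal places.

Compound the nominal returns: 1.0220 × 1.0680 = 1.091496.
Compound inflation: 1.0320 × 1.0621 = 1.096087.
Deflate: 1.091496 / 1.096087 = 0.995811.
Total real return = 0.995811 − 1 → -0.42%.

-0.42%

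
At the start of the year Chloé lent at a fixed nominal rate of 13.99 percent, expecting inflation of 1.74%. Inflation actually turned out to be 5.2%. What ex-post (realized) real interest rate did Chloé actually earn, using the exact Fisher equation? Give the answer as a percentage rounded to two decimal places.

8.36%

Ex-post: (1 + 0.1399)/(1 + 0.0520) − 1 = 8.3555%
So the realized real rate is 8.36%.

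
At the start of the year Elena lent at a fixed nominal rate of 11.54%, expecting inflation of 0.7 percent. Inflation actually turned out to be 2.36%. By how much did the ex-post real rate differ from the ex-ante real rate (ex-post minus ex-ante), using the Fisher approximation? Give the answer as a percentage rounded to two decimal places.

Ex-ante: 11.54% − 0.7% = 10.840%
Ex-post: 11.54% − 2.36% = 9.180%
Difference (ex-post − ex-ante) = -1.6600% → -1.66%.

-1.66%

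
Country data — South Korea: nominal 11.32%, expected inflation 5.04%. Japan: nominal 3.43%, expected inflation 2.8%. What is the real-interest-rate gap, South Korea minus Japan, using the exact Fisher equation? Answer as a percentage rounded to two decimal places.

South Korea: (1 + 0.1132)/(1 + 0.0504) − 1 = 5.9787%
Japan: (1 + 0.0343)/(1 + 0.0280) − 1 = 0.6128%
Differential = 5.9787% − 0.6128% = 5.3658% → 5.37%.

5.37%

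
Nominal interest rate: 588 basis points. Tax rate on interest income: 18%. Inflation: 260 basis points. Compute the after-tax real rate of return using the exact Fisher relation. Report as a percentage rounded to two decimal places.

After-tax nominal return = 5.88% × (1 − 0.18) = 4.8216%.
1 + r = 1.048216 / 1.02600 = 1.021653
After-tax real rate = 1.021653 − 1 → 2.17%.

2.17%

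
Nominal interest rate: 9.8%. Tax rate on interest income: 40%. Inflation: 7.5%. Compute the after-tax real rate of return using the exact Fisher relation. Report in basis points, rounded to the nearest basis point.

-151 basis points

After-tax nominal return = 9.8% × (1 − 0.4) = 5.8800%.
1 + r = 1.05880 / 1.07500 = 0.984930
After-tax real rate = 0.984930 − 1 → -151 basis points.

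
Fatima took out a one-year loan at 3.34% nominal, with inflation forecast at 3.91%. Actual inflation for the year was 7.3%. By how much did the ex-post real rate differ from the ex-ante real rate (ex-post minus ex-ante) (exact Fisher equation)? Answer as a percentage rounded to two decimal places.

Ex-ante: (1 + 0.0334)/(1 + 0.0391) − 1 = -0.5486%
Ex-post: (1 + 0.0334)/(1 + 0.0730) − 1 = -3.6906%
Difference (ex-post − ex-ante) = -3.1420% → -3.14%.

-3.14%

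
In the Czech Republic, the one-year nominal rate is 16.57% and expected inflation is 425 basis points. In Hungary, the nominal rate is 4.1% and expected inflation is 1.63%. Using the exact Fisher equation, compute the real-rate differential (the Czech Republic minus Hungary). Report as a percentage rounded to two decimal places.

9.39%

The Czech Republic: (1 + 0.1657)/(1 + 0.0425) − 1 = 11.8177%
Hungary: (1 + 0.0410)/(1 + 0.0163) − 1 = 2.4304%
Differential = 11.8177% − 2.4304% = 9.3874% → 9.39%.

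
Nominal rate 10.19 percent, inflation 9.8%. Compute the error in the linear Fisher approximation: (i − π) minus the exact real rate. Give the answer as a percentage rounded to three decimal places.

Approximate: r ≈ 10.190% − 9.800% = 0.3900%
Exact: (1 + 0.1019)/(1 + 0.0980) − 1 = 0.3552%
Error = 0.3900% − 0.3552% = 0.0348% → 0.035%.

0.035%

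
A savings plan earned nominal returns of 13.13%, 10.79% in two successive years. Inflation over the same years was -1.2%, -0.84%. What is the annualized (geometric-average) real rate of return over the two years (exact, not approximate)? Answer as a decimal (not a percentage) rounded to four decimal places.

0.1311

Nominal growth factor = 1.1313 × 1.1079 = 1.25336727
Price-level growth factor = 0.9880 × 0.9916 = 0.97970080
Real growth factor = 1.25336727 / 0.97970080 = 1.27933678
Annualized real rate = 1.27933678^(1/2) − 1 = 13.1078% → 0.1311.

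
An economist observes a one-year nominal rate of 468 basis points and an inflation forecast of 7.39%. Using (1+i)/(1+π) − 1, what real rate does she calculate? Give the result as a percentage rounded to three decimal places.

-2.524%

1 + r = 1.04680 / 1.07390 = 0.9747649
r = 0.9747649 − 1 = -2.52351%, i.e. -2.524%.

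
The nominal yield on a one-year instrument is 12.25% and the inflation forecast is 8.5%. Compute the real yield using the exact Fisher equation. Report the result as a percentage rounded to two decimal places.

3.46%

By the Fisher relation, 1 + r = (1 + i)/(1 + π).
1 + r = 1.12250 / 1.08500 = 1.034562
r = 1.034562 − 1 = 3.4562%, i.e. 3.46%.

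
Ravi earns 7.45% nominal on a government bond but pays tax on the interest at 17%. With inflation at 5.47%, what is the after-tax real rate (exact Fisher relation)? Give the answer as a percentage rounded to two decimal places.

0.68%

After-tax nominal return = 7.45% × (1 − 0.17) = 6.1835%.
1 + r = 1.061835 / 1.05470 = 1.006765
After-tax real rate = 1.006765 − 1 → 0.68%.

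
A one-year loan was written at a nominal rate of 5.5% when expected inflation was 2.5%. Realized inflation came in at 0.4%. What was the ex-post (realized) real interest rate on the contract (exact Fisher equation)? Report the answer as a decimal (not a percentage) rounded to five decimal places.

Ex-post: (1 + 0.0550)/(1 + 0.0040) − 1 = 5.0797%
So the realized real rate is 0.05080.

0.05080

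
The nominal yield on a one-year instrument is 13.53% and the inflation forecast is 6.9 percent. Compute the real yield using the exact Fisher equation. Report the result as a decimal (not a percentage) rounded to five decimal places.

0.06202

1 + r = 1.13530 / 1.06900 = 1.062021
r = 1.062021 − 1 = 6.2021%, i.e. 0.06202.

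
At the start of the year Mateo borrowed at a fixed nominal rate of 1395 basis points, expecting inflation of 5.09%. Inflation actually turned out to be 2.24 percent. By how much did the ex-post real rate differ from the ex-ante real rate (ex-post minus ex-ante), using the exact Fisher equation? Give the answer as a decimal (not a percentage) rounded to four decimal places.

Ex-ante: (1 + 0.1395)/(1 + 0.0509) − 1 = 8.4309%
Ex-post: (1 + 0.1395)/(1 + 0.0224) − 1 = 11.4534%
Difference (ex-post − ex-ante) = 3.0226% → 0.0302.

0.0302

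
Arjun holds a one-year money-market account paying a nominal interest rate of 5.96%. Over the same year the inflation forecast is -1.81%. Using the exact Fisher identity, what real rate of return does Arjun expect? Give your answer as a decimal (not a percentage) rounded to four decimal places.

0.0791

By the Fisher identity, 1 + r = (1 + i)/(1 + π).
1 + r = 1.05960 / 0.98190 = 1.079132
r = 1.079132 − 1 = 7.9132%, i.e. 0.0791.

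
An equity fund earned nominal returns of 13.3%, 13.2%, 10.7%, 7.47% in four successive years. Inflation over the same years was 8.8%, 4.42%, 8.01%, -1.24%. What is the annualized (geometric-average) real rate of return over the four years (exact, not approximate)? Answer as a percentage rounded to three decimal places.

5.929%

Nominal growth factor = 1.1330 × 1.1320 × 1.1070 × 1.0747 = 1.52584777
Price-level growth factor = 1.0880 × 1.0442 × 1.0801 × 0.9876 = 1.21187446
Real growth factor = 1.52584777 / 1.21187446 = 1.25908072
Annualized real rate = 1.25908072^(1/4) − 1 = 5.9286% → 5.929%.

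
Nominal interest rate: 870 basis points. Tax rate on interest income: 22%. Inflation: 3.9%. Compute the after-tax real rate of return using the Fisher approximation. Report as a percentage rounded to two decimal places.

2.89%

After-tax nominal return = 8.7% × (1 − 0.22) = 6.7860%.
r ≈ 6.7860% − 3.9% → 2.89%.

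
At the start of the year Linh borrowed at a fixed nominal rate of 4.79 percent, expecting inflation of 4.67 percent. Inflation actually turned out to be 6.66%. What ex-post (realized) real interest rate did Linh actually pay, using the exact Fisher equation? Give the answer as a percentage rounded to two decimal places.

-1.75%

Ex-post: (1 + 0.0479)/(1 + 0.0666) − 1 = -1.7532%
So the realized real rate is -1.75%.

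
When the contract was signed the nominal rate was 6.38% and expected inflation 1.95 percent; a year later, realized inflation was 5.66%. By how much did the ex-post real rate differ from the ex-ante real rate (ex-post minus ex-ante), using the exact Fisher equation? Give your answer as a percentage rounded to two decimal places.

-3.66%

Ex-ante: (1 + 0.0638)/(1 + 0.0195) − 1 = 4.3453%
Ex-post: (1 + 0.0638)/(1 + 0.0566) − 1 = 0.6814%
Difference (ex-post − ex-ante) = -3.6638% → -3.66%.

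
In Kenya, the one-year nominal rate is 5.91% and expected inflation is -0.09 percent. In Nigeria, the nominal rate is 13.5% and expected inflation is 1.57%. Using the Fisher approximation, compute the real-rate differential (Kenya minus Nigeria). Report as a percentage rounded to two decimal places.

-5.93%

Kenya: 5.91% − (-0.09%) = 6.000%
Nigeria: 13.5% − 1.57% = 11.930%
Differential = -5.930% → -5.93%.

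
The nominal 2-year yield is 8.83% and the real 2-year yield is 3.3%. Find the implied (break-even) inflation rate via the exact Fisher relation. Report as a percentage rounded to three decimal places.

5.353%

(1 + π) = (1 + i)/(1 + r) = 1.08830 / 1.03300 = 1.053533
Break-even inflation = 1.053533 − 1 → 5.353%.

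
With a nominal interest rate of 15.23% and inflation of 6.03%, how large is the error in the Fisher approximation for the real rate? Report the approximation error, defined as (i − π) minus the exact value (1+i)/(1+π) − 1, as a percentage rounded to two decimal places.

Approximate: r ≈ 15.230% − 6.030% = 9.2000%
Exact: (1 + 0.1523)/(1 + 0.0603) − 1 = 8.6768%
Error = 9.2000% − 8.6768% = 0.5232% → 0.52%.

0.52%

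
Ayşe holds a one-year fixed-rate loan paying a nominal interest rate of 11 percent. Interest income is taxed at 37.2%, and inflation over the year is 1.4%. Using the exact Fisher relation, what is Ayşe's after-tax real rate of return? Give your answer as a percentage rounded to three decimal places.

After-tax nominal return = 11% × (1 − 0.372) = 6.9080%.
1 + r = 1.06908 / 1.01400 = 1.054320
After-tax real rate = 1.054320 − 1 → 5.432%.

5.432%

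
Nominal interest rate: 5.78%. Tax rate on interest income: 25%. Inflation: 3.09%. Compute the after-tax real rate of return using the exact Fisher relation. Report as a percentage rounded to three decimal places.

After-tax nominal return = 5.78% × (1 − 0.25) = 4.3350%.
1 + r = 1.04335 / 1.03090 = 1.012077
After-tax real rate = 1.012077 − 1 → 1.208%.

1.208%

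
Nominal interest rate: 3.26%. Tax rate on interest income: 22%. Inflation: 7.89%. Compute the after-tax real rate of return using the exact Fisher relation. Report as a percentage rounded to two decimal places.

After-tax nominal return = 3.26% × (1 − 0.22) = 2.5428%.
1 + r = 1.025428 / 1.07890 = 0.950438
After-tax real rate = 0.950438 − 1 → -4.96%.

-4.96%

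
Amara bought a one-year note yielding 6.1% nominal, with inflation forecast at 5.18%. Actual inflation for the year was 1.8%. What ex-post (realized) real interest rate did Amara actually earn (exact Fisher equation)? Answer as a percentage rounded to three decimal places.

Ex-post: (1 + 0.0610)/(1 + 0.0180) − 1 = 4.2240%
So the realized real rate is 4.224%.

4.224%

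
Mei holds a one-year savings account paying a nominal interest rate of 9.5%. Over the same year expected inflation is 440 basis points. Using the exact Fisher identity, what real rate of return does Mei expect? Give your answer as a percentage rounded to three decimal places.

By the Fisher identity, 1 + r = (1 + i)/(1 + π).
1 + r = 1.09500 / 1.04400 = 1.048851
r = 1.048851 − 1 = 4.8851%, i.e. 4.885%.

4.885%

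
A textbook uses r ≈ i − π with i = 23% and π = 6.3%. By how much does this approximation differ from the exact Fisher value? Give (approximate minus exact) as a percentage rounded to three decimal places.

Approximate: r ≈ 23.000% − 6.300% = 16.7000%
Exact: (1 + 0.2300)/(1 + 0.0630) − 1 = 15.7103%
Error = 16.7000% − 15.7103% = 0.9897% → 0.990%.

0.990%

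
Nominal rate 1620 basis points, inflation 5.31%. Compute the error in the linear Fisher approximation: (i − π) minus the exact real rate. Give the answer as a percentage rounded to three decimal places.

Approximate: r ≈ 16.200% − 5.310% = 10.8900%
Exact: (1 + 0.1620)/(1 + 0.0531) − 1 = 10.3409%
Error = 10.8900% − 10.3409% = 0.5491% → 0.549%.

0.549%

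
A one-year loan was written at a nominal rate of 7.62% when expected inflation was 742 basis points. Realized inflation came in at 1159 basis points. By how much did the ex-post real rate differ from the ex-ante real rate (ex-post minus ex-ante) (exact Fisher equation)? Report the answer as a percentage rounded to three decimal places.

Ex-ante: (1 + 0.0762)/(1 + 0.0742) − 1 = 0.1862%
Ex-post: (1 + 0.0762)/(1 + 0.1159) − 1 = -3.5577%
Difference (ex-post − ex-ante) = -3.7439% → -3.744%.

-3.744%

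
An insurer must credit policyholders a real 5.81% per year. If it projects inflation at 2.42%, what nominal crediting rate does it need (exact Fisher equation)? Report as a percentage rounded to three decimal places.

8.371%

(1 + i) = (1 + r)(1 + π) = 1.05810 × 1.02420 = 1.08370602
i = 1.08370602 − 1, so the required nominal rate is 8.371%.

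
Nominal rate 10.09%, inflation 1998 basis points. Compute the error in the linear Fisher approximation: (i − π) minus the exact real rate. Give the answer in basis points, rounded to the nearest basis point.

Approximate: r ≈ 10.090% − 19.980% = -9.8900%
Exact: (1 + 0.1009)/(1 + 0.1998) − 1 = -8.2430%
Error = -9.8900% − (-8.2430%) = -1.6470% → -165 basis points.

-165 basis points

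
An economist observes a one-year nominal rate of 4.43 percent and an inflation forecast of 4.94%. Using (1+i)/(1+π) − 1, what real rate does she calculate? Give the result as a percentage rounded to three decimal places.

By the Fisher identity, 1 + r = (1 + i)/(1 + π).
1 + r = 1.04430 / 1.04940 = 0.995140
r = 0.995140 − 1 = -0.4860%, i.e. -0.486%.

-0.486%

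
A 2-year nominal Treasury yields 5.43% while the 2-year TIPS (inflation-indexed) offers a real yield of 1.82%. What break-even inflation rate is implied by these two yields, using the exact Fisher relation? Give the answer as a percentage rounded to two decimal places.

(1 + π) = (1 + i)/(1 + r) = 1.05430 / 1.01820 = 1.035455
Break-even inflation = 1.035455 − 1 → 3.55%.

3.55%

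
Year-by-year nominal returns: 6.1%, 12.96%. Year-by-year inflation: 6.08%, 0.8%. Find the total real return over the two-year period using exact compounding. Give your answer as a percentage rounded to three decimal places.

Compound the nominal returns: 1.0610 × 1.1296 = 1.198506.
Compound inflation: 1.0608 × 1.0080 = 1.069286.
Deflate: 1.198506 / 1.069286 = 1.120846.
Total real return = 1.120846 − 1 → 12.085%.

12.085%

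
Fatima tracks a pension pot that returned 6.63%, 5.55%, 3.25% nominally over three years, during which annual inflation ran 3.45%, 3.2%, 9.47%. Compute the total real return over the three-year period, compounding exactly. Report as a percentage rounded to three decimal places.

Nominal growth factor = 1.0663 × 1.0555 × 1.0325 = 1.162058
Price-level growth factor = 1.0345 × 1.0320 × 1.0947 = 1.168706
Real growth factor = 1.162058 / 1.168706 = 0.994311
Total real return = 0.994311 − 1 → -0.569%.

-0.569%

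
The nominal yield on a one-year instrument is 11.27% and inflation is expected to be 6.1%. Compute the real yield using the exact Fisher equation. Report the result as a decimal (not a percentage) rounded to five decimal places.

0.04873

1 + r = 1.11270 / 1.06100 = 1.048728
r = 1.048728 − 1 = 4.8728%, i.e. 0.04873.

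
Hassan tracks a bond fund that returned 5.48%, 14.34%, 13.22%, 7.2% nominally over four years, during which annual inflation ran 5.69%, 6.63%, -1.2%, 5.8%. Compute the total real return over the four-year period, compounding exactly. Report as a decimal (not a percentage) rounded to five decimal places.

Nominal growth factor = 1.0548 × 1.1434 × 1.1322 × 1.0720 = 1.463815
Price-level growth factor = 1.0569 × 1.0663 × 0.9880 × 1.0580 = 1.178029
Real growth factor = 1.463815 / 1.178029 = 1.242597
Total real return = 1.242597 − 1 → 0.24260.

0.24260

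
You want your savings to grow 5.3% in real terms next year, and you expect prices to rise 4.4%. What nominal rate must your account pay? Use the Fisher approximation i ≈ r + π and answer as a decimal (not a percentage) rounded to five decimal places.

i ≈ r + π = 5.3% + 4.4% = 0.09700.

0.09700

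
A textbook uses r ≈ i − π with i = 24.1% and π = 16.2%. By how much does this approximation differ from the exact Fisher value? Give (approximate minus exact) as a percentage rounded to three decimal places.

Approximate: r ≈ 24.100% − 16.200% = 7.9000%
Exact: (1 + 0.2410)/(1 + 0.1620) − 1 = 6.7986%
Error = 7.9000% − 6.7986% = 1.1014% → 1.101%.

1.101%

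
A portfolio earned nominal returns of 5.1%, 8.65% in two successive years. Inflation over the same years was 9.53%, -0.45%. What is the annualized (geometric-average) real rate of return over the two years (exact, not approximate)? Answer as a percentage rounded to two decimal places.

Nominal growth factor = 1.0510 × 1.0865 = 1.14191150
Price-level growth factor = 1.0953 × 0.9955 = 1.09037115
Real growth factor = 1.14191150 / 1.09037115 = 1.04726863
Annualized real rate = 1.04726863^(1/2) − 1 = 2.3361% → 2.34%.

2.34%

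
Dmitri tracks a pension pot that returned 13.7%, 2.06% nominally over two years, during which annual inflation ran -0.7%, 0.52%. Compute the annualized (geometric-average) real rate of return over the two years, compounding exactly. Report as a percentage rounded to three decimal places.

7.822%

Nominal growth factor = 1.1370 × 1.0206 = 1.16042220
Price-level growth factor = 0.9930 × 1.0052 = 0.99816360
Real growth factor = 1.16042220 / 0.99816360 = 1.16255712
Annualized real rate = 1.16255712^(1/2) − 1 = 7.8219% → 7.822%.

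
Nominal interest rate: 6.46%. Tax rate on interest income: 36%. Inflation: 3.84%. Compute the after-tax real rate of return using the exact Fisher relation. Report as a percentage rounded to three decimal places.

After-tax nominal return = 6.46% × (1 − 0.36) = 4.1344%.
1 + r = 1.041344 / 1.03840 = 1.0028351
After-tax real rate = 1.0028351 − 1 → 0.284%.

0.284%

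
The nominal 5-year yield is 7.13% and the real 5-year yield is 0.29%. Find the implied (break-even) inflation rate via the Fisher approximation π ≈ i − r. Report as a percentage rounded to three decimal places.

π ≈ i − r = 7.13% − 0.29% → 6.840%.

6.840%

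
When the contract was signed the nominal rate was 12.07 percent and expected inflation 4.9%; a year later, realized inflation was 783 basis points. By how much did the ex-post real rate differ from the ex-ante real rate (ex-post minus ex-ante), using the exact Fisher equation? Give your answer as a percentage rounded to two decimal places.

Ex-ante: (1 + 0.1207)/(1 + 0.0490) − 1 = 6.8351%
Ex-post: (1 + 0.1207)/(1 + 0.0783) − 1 = 3.9321%
Difference (ex-post − ex-ante) = -2.9030% → -2.90%.

-2.90%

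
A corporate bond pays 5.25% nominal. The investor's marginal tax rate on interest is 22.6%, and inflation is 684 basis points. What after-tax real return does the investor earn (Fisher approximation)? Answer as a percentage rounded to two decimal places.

-2.78%

After-tax nominal return = 5.25% × (1 − 0.226) = 4.0635%.
r ≈ 4.0635% − 6.84% → -2.78%.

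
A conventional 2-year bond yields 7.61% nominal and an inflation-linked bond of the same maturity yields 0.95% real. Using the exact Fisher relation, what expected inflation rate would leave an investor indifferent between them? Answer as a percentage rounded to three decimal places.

6.597%

(1 + π) = (1 + i)/(1 + r) = 1.07610 / 1.00950 = 1.065973
Break-even inflation = 1.065973 − 1 → 6.597%.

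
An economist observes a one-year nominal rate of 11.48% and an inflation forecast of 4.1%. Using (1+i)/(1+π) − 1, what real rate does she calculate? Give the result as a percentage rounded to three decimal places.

7.089%

By the Fisher identity, 1 + r = (1 + i)/(1 + π).
1 + r = 1.11480 / 1.04100 = 1.070893
r = 1.070893 − 1 = 7.0893%, i.e. 7.089%.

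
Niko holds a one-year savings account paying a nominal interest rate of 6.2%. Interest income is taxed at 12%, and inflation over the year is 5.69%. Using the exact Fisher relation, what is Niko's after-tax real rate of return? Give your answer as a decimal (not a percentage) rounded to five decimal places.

After-tax nominal return = 6.2% × (1 − 0.12) = 5.4560%.
1 + r = 1.05456 / 1.05690 = 0.997786
After-tax real rate = 0.997786 − 1 → -0.00221.

-0.00221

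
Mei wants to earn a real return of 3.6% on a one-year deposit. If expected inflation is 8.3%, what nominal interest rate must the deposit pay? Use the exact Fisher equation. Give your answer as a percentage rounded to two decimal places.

12.20%

(1 + i) = (1 + r)(1 + π) = 1.03600 × 1.08300 = 1.121988
i = 1.121988 − 1, so the required nominal rate is 12.20%.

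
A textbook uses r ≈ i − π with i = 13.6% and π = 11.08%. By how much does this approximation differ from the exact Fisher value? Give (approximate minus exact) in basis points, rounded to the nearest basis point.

Approximate: r ≈ 13.600% − 11.080% = 2.5200%
Exact: (1 + 0.1360)/(1 + 0.1108) − 1 = 2.2686%
Error = 2.5200% − 2.2686% = 0.2514% → 25 basis points.

25 basis points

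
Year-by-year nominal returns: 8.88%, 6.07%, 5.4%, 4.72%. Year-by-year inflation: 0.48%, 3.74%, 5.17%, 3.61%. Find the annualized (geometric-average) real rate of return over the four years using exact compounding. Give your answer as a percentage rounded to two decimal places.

Compound the nominal returns: 1.0888 × 1.0607 × 1.0540 × 1.0472 = 1.27470863.
Compound inflation: 1.0048 × 1.0374 × 1.0517 × 1.0361 = 1.13584591.
Deflate: 1.27470863 / 1.13584591 = 1.12225489.
Annualized real rate = 1.12225489^(1/4) − 1 = 2.9255% → 2.93%.

2.93%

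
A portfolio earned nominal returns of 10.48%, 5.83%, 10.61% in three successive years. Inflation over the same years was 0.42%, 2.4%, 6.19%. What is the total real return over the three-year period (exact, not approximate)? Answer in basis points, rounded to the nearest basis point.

1844 basis points

Nominal growth factor = 1.1048 × 1.0583 × 1.1061 = 1.293263
Price-level growth factor = 1.0042 × 1.0240 × 1.0619 = 1.091953
Real growth factor = 1.293263 / 1.091953 = 1.184358
Total real return = 1.184358 − 1 → 1844 basis points.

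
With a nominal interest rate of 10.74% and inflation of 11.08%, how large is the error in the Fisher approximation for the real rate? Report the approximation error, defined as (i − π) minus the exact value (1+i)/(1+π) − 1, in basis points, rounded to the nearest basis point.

-3 basis points

Approximate: r ≈ 10.740% − 11.080% = -0.3400%
Exact: (1 + 0.1074)/(1 + 0.1108) − 1 = -0.3061%
Error = -0.3400% − (-0.3061%) = -0.0339% → -3 basis points.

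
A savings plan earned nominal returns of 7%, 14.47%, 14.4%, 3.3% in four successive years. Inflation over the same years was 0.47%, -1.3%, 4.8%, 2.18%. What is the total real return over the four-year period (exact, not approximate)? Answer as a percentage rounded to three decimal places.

36.308%

Nominal growth factor = 1.0700 × 1.1447 × 1.1440 × 1.0330 = 1.447444
Price-level growth factor = 1.0047 × 0.9870 × 1.0480 × 1.0218 = 1.061893
Real growth factor = 1.447444 / 1.061893 = 1.363079
Total real return = 1.363079 − 1 → 36.308%.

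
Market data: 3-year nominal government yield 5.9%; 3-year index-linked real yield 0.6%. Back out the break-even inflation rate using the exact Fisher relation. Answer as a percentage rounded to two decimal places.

5.27%

(1 + π) = (1 + i)/(1 + r) = 1.05900 / 1.00600 = 1.052684
Break-even inflation = 1.052684 − 1 → 5.27%.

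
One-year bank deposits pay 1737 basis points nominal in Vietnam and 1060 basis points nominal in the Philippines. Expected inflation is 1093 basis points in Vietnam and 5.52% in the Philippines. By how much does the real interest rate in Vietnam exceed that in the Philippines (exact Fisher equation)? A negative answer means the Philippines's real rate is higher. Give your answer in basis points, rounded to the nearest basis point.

99 basis points

Vietnam: (1 + 0.1737)/(1 + 0.1093) − 1 = 5.8055%
The Philippines: (1 + 0.1060)/(1 + 0.0552) − 1 = 4.8143%
Differential = 5.8055% − 4.8143% = 0.9912% → 99 basis points.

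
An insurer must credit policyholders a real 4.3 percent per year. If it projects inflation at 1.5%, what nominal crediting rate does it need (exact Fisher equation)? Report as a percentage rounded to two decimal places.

(1 + i) = (1 + r)(1 + π) = 1.04300 × 1.01500 = 1.058645
i = 1.058645 − 1, so the required nominal rate is 5.86%.

5.86%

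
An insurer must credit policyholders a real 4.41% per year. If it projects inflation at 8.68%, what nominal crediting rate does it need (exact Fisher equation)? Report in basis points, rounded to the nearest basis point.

1347 basis points

(1 + i) = (1 + r)(1 + π) = 1.04410 × 1.08680 = 1.13472788
i = 1.13472788 − 1, so the required nominal rate is 1347 basis points.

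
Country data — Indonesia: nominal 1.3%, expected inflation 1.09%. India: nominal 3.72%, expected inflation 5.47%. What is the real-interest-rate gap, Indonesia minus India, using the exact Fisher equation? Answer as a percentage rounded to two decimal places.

1.87%

Indonesia: (1 + 0.0130)/(1 + 0.0109) − 1 = 0.2077%
India: (1 + 0.0372)/(1 + 0.0547) − 1 = -1.6592%
Differential = 0.2077% − (-1.6592%) = 1.8670% → 1.87%.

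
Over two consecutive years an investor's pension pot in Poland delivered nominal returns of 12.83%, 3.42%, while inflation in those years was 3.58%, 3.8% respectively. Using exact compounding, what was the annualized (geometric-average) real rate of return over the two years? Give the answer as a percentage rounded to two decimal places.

Compound the nominal returns: 1.1283 × 1.0342 = 1.16688786.
Compound inflation: 1.0358 × 1.0380 = 1.07516040.
Deflate: 1.16688786 / 1.07516040 = 1.08531514.
Annualized real rate = 1.08531514^(1/2) − 1 = 4.1785% → 4.18%.

4.18%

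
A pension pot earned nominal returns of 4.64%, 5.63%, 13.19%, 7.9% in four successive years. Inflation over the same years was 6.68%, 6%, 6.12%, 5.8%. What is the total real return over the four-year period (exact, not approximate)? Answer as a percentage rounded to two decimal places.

Nominal growth factor = 1.0464 × 1.0563 × 1.1319 × 1.0790 = 1.349940
Price-level growth factor = 1.0668 × 1.0600 × 1.0612 × 1.0580 = 1.269614
Real growth factor = 1.349940 / 1.269614 = 1.063268
Total real return = 1.063268 − 1 → 6.33%.

6.33%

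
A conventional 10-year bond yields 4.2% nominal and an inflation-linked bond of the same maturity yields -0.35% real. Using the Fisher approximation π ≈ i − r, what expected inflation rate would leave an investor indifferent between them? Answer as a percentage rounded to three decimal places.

π ≈ i − r = 4.2% − (-0.35%) → 4.550%.

4.550%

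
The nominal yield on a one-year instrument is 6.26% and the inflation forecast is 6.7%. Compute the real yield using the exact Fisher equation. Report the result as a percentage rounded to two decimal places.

-0.41%

1 + r = 1.06260 / 1.06700 = 0.995876
r = 0.995876 − 1 = -0.4124%, i.e. -0.41%.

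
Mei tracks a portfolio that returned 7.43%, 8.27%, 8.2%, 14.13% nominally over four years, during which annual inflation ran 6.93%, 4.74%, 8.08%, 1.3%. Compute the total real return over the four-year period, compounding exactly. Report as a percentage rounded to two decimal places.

17.14%

Compound the nominal returns: 1.0743 × 1.0827 × 1.0820 × 1.1413 = 1.436352.
Compound inflation: 1.0693 × 1.0474 × 1.0808 × 1.0130 = 1.226216.
Deflate: 1.436352 / 1.226216 = 1.171369.
Total real return = 1.171369 − 1 → 17.14%.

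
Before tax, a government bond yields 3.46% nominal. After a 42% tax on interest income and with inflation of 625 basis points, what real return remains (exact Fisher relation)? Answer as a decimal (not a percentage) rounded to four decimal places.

After-tax nominal return = 3.46% × (1 − 0.42) = 2.0068%.
1 + r = 1.020068 / 1.06250 = 0.960064
After-tax real rate = 0.960064 − 1 → -0.0399.

-0.0399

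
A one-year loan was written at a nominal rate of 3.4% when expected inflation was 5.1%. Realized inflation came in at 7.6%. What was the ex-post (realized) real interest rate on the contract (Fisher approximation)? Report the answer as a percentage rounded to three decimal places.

-4.200%

Ex-post: 3.4% − 7.6% = -4.200%
So the realized real rate is -4.200%.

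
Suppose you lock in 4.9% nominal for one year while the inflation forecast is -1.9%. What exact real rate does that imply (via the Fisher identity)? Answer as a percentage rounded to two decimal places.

6.93%

1 + r = 1.04900 / 0.98100 = 1.069317
r = 1.069317 − 1 = 6.9317%, i.e. 6.93%.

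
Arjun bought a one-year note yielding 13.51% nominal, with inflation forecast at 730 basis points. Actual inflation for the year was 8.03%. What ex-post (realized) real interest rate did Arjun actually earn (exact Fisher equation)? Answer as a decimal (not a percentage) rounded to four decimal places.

Ex-post: (1 + 0.1351)/(1 + 0.0803) − 1 = 5.0727%
So the realized real rate is 0.0507.

0.0507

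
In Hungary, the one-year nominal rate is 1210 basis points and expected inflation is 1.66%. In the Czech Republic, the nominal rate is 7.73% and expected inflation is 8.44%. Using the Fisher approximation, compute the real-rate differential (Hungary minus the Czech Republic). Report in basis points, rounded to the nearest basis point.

1115 basis points

Hungary: 12.1% − 1.66% = 10.440%
The Czech Republic: 7.73% − 8.44% = -0.710%
Differential = 11.150% → 1115 basis points.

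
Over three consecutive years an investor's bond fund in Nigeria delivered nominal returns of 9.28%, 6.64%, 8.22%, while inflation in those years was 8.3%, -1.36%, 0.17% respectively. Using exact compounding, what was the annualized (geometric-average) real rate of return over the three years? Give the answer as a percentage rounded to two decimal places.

5.63%

Nominal growth factor = 1.0928 × 1.0664 × 1.0822 = 1.26115467
Price-level growth factor = 1.0830 × 0.9864 × 1.0017 = 1.07008726
Real growth factor = 1.26115467 / 1.07008726 = 1.17855311
Annualized real rate = 1.17855311^(1/3) − 1 = 5.6290% → 5.63%.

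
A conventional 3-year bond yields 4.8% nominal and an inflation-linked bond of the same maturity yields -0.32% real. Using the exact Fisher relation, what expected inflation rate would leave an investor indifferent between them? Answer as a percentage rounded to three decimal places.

(1 + π) = (1 + i)/(1 + r) = 1.04800 / 0.99680 = 1.051364
Break-even inflation = 1.051364 − 1 → 5.136%.

5.136%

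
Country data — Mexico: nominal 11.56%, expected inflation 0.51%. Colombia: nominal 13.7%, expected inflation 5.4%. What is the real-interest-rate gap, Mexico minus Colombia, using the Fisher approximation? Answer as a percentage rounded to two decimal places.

Mexico: 11.56% − 0.51% = 11.050%
Colombia: 13.7% − 5.4% = 8.300%
Differential = 2.750% → 2.75%.

2.75%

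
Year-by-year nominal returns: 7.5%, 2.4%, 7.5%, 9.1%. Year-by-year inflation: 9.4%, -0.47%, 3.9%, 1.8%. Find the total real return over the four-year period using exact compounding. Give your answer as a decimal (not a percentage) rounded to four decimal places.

0.1210

Nominal growth factor = 1.0750 × 1.0240 × 1.0750 × 1.0910 = 1.291046
Price-level growth factor = 1.0940 × 0.9953 × 1.0390 × 1.0180 = 1.151687
Real growth factor = 1.291046 / 1.151687 = 1.121004
Total real return = 1.121004 − 1 → 0.1210.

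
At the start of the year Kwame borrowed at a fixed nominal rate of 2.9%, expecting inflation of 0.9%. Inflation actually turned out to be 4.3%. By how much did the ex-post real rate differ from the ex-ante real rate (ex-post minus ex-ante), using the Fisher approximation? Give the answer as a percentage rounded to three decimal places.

Ex-ante: 2.9% − 0.9% = 2.000%
Ex-post: 2.9% − 4.3% = -1.400%
Difference (ex-post − ex-ante) = -3.4000% → -3.400%.

-3.400%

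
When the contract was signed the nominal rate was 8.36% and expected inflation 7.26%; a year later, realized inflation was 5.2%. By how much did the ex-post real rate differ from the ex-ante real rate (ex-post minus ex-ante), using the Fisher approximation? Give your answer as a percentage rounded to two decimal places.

2.06%

Ex-ante: 8.36% − 7.26% = 1.100%
Ex-post: 8.36% − 5.2% = 3.160%
Difference (ex-post − ex-ante) = 2.0600% → 2.06%.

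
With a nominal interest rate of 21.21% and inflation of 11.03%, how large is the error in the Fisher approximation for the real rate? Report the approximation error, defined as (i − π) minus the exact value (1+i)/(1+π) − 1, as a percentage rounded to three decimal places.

1.011%

Approximate: r ≈ 21.210% − 11.030% = 10.1800%
Exact: (1 + 0.2121)/(1 + 0.1103) − 1 = 9.1687%
Error = 10.1800% − 9.1687% = 1.0113% → 1.011%.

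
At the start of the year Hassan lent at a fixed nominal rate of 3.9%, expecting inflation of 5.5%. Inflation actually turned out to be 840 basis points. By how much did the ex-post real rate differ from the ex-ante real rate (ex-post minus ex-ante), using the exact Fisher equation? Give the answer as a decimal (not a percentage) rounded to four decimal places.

-0.0263

Ex-ante: (1 + 0.0390)/(1 + 0.0550) − 1 = -1.5166%
Ex-post: (1 + 0.0390)/(1 + 0.0840) − 1 = -4.1513%
Difference (ex-post − ex-ante) = -2.6347% → -0.0263.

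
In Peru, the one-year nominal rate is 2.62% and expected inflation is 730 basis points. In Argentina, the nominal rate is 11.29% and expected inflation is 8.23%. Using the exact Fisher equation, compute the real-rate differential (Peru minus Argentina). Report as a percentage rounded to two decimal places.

Peru: (1 + 0.0262)/(1 + 0.0730) − 1 = -4.3616%
Argentina: (1 + 0.1129)/(1 + 0.0823) − 1 = 2.8273%
Differential = -4.3616% − 2.8273% = -7.1889% → -7.19%.

-7.19%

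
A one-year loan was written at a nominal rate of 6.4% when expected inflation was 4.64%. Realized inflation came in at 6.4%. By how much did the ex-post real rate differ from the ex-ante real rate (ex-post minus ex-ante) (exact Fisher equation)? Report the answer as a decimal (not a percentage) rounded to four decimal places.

Ex-ante: (1 + 0.0640)/(1 + 0.0464) − 1 = 1.6820%
Ex-post: (1 + 0.0640)/(1 + 0.0640) − 1 = 0.0000%
Difference (ex-post − ex-ante) = -1.6820% → -0.0168.

-0.0168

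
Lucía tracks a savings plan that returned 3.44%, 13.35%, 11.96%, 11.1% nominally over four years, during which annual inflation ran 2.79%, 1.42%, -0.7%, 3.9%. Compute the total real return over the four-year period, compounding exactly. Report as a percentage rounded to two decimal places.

Nominal growth factor = 1.0344 × 1.1335 × 1.1196 × 1.1110 = 1.458435
Price-level growth factor = 1.0279 × 1.0142 × 0.9930 × 1.0390 = 1.075571
Real growth factor = 1.458435 / 1.075571 = 1.355963
Total real return = 1.355963 − 1 → 35.60%.

35.60%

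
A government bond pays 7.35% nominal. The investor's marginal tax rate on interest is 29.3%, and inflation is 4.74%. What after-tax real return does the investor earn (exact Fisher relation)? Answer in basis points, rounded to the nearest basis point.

44 basis points

After-tax nominal return = 7.35% × (1 − 0.293) = 5.19645%.
1 + r = 1.0519645 / 1.04740 = 1.004358
After-tax real rate = 1.004358 − 1 → 44 basis points.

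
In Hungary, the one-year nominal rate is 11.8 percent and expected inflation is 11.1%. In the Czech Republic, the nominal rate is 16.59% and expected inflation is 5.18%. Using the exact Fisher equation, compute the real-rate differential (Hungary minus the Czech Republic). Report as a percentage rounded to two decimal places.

Hungary: (1 + 0.1180)/(1 + 0.1110) − 1 = 0.6301%
The Czech Republic: (1 + 0.1659)/(1 + 0.0518) − 1 = 10.8481%
Differential = 0.6301% − 10.8481% = -10.2180% → -10.22%.

-10.22%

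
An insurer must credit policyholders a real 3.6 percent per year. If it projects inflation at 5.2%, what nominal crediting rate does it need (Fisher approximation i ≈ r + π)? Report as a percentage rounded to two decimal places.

8.80%

i ≈ r + π = 3.6% + 5.2% = 8.80%.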